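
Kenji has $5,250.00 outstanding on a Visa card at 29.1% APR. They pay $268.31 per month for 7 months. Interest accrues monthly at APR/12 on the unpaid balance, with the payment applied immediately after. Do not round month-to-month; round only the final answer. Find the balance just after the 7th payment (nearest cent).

$4,188.24

Monthly rate r = 29.1%/12 = 2.425% = 0.02425.
Each month: B ← B·(1+r) − $268.31.
Month 1: interest $127.31; balance after payment $5,109.00.
Month 2: interest $123.89; balance after payment $4,964.59.
Month 3: interest $120.39; balance after payment $4,816.67.
Month 4: interest $116.80; balance after payment $4,665.16.
Month 5: interest $113.13; balance after payment $4,509.98.
Month 6: interest $109.37; balance after payment $4,351.04.
Month 7: interest $105.51; balance after payment $4,188.24.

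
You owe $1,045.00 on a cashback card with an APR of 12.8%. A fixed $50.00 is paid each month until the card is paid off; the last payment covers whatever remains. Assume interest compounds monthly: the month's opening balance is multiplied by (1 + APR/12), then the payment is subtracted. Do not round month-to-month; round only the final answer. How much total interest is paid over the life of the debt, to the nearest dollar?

Monthly rate r = 12.8%/12 = 1.06667% = 0.0106667.
Payoff takes n = ⌈−ln(1 − rB₀/P)/ln(1+r)⌉ = ⌈23.772⌉ = 24 payments; the last is $38.67.
Total paid = 23·$50.00 + $38.67 = $1,188.67.
Total interest = total paid − principal = $1,188.67 − $1,045.00 = $143.67.

$144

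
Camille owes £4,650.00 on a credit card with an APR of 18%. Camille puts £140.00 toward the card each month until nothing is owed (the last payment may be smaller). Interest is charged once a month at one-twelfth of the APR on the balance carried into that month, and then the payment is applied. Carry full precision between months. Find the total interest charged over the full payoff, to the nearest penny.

£1,834.48

Monthly rate r = 18%/12 = 1.5% = 0.015.
Payoff takes n = ⌈−ln(1 − rB₀/P)/ln(1+r)⌉ = ⌈46.316⌉ = 47 payments; the last is £44.48.
Total paid = 46·£140.00 + £44.48 = £6,484.48.
Total interest = total paid − principal = £6,484.48 − £4,650.00 = £1,834.48.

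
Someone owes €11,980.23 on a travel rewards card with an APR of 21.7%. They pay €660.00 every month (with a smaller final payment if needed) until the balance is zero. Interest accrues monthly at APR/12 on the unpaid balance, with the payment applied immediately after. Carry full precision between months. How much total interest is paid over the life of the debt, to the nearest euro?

Monthly rate r = 21.7%/12 = 1.80833% = 0.0180833.
Payoff takes n = ⌈−ln(1 − rB₀/P)/ln(1+r)⌉ = ⌈22.200⌉ = 23 payments; the last is €132.95.
Total paid = 22·€660.00 + €132.95 = €14,652.95.
Total interest = total paid − principal = €14,652.95 − €11,980.23 = €2,672.72.

€2,673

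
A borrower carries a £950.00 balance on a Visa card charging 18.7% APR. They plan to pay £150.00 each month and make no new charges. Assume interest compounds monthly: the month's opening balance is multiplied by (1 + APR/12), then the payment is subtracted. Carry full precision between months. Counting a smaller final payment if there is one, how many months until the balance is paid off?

Monthly rate r = 18.7%/12 = 1.55833% = 0.0155833.
Recurrence: B ← B·(1+r) − £150.00.
Month 1: interest £14.80; balance after payment £814.80.
Month 2: interest £12.70; balance after payment £677.50.
Closed form: n = −ln(1 − rB₀/P)/ln(1+r) = −ln(0.90131)/ln(1.01558) ≈ 6.720, so the balance reaches zero during payment 7.

7 payments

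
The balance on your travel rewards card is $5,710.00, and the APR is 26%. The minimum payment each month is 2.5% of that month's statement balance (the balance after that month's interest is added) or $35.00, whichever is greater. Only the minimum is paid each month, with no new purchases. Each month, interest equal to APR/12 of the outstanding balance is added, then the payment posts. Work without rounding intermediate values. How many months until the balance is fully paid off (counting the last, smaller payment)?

456 months

Monthly rate r = 26%/12 = 2.16667% = 0.0216667.
While 2.5% of the post-interest balance exceeds $35.00, each month B ← (B·(1+r))·(1 − 0.025), i.e. B shrinks by the factor (1+r)·0.975 = 0.99613.
This holds for months 1–368. Entering month 369 the balance is $1,368.14; 2.5% of the post-interest balance is now below $35.00, so the flat $35.00 minimum applies from here.
From month 369 a fixed $35.00 at rate r clears $1,368.14 in 88 more payments. Total: 368 + 88 = 456 months.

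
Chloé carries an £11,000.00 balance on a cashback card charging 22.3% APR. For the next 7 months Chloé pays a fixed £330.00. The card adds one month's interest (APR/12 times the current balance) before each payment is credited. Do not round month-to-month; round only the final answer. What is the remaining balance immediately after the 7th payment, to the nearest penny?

Monthly rate r = 22.3%/12 = 1.85833% = 0.0185833.
Each month: B ← B·(1+r) − £330.00.
Month 1: interest £204.42; balance after payment £10,874.42.
Month 2: interest £202.08; balance after payment £10,746.50.
Month 3: interest £199.71; balance after payment £10,616.21.
Month 4: interest £197.28; balance after payment £10,483.49.
Month 5: interest £194.82; balance after payment £10,348.31.
Month 6: interest £192.31; balance after payment £10,210.61.
Month 7: interest £189.75; balance after payment £10,070.36.

£10,070.36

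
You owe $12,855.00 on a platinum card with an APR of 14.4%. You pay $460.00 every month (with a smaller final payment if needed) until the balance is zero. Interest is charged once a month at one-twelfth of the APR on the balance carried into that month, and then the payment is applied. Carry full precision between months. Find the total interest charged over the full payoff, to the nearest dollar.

Monthly rate r = 14.4%/12 = 1.2% = 0.012.
Payoff takes n = ⌈−ln(1 − rB₀/P)/ln(1+r)⌉ = ⌈34.245⌉ = 35 payments; the last is $113.11.
Total paid = 34·$460.00 + $113.11 = $15,753.11.
Total interest = total paid − principal = $15,753.11 − $12,855.00 = $2,898.11.

$2,898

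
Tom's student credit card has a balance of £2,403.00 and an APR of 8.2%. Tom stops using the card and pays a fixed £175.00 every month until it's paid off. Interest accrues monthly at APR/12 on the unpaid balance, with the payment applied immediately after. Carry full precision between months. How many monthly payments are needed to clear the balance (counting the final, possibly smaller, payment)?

Monthly rate r = 8.2%/12 = 0.683333% = 0.00683333.
Recurrence: B ← B·(1+r) − £175.00.
Month 1: interest £16.42; balance after payment £2,244.42.
Month 2: interest £15.34; balance after payment £2,084.76.
Closed form: n = −ln(1 − rB₀/P)/ln(1+r) = −ln(0.90617)/ln(1.00683) ≈ 14.468, so the balance reaches zero during payment 15.

15 months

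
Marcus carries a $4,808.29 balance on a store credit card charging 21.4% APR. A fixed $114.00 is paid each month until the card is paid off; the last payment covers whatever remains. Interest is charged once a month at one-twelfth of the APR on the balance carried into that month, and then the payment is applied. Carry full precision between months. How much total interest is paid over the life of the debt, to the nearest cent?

Monthly rate r = 21.4%/12 = 1.78333% = 0.0178333.
Payoff takes n = ⌈−ln(1 − rB₀/P)/ln(1+r)⌉ = ⌈78.921⌉ = 79 payments; the last is $105.11.
Total paid = 78·$114.00 + $105.11 = $8,997.11.
Total interest = total paid − principal = $8,997.11 − $4,808.29 = $4,188.82.

$4,188.82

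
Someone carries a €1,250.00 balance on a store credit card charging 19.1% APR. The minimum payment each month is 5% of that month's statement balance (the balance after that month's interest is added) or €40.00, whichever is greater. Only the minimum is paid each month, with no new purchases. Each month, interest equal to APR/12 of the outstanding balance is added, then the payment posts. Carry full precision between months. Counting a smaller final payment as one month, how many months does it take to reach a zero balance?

Monthly rate r = 19.1%/12 = 1.59167% = 0.0159167.
While 5% of the post-interest balance exceeds €40.00, each month B ← (B·(1+r))·(1 − 0.05), i.e. B shrinks by the factor (1+r)·0.95 = 0.96512.
This holds for months 1–14. Entering month 15 the balance is €760.42; 5% of the post-interest balance is now below €40.00, so the flat €40.00 minimum applies from here.
From month 15 a fixed €40.00 at rate r clears €760.42 in 23 more payments. Total: 14 + 23 = 37 months.

37 months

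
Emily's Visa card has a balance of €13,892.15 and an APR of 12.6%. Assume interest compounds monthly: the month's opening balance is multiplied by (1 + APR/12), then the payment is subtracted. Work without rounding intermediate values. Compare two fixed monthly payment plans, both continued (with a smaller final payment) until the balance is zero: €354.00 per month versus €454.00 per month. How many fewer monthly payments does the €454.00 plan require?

13 fewer payments

Monthly rate r = 12.6%/12 = 1.05% = 0.0105.
At €354.00/mo: n = ⌈−ln(1 − rB₀/P)/ln(1+r)⌉ = 51 payments (last €300.49); total interest = total paid − €13,892.15 = €4,108.34.
At €454.00/mo: 38 payments (last €47.73); total interest €2,953.58.
Payments saved = 51 − 38 = 13.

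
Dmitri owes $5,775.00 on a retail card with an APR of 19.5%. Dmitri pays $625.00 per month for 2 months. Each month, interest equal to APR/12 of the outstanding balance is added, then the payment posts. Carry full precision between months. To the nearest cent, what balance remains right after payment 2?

$4,704.06

Monthly rate r = 19.5%/12 = 1.625% = 0.01625.
Each month: B ← B·(1+r) − $625.00.
Month 1: interest $93.84; balance after payment $5,243.84.
Month 2: interest $85.21; balance after payment $4,704.06.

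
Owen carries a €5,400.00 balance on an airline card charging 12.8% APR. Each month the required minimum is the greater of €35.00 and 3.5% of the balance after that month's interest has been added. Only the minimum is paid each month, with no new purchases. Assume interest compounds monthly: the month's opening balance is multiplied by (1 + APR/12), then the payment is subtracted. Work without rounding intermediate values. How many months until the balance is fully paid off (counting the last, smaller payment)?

102 months

Monthly rate r = 12.8%/12 = 1.06667% = 0.0106667.
While 3.5% of the post-interest balance exceeds €35.00, each month B ← (B·(1+r))·(1 − 0.035), i.e. B shrinks by the factor (1+r)·0.965 = 0.97529.
This holds for months 1–68. Entering month 69 the balance is €985.35; 3.5% of the post-interest balance is now below €35.00, so the flat €35.00 minimum applies from here.
From month 69 a fixed €35.00 at rate r clears €985.35 in 34 more payments. Total: 68 + 34 = 102 months.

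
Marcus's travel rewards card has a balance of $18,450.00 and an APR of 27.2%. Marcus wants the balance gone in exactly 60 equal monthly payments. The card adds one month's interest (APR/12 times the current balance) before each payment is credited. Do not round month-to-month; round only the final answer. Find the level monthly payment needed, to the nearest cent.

$565.58

Monthly rate r = 27.2%/12 = 2.26667% = 0.0226667.
Level-payment amortization: P = B₀·r / (1 − (1+r)^(−n)) = 18450.00·0.0226667 / (1 − 1.02267^(−60)).
Denominator 1 − (1+r)^(−60) = 0.739412268.
P = 418.2 / 0.739412268 ≈ 565.58.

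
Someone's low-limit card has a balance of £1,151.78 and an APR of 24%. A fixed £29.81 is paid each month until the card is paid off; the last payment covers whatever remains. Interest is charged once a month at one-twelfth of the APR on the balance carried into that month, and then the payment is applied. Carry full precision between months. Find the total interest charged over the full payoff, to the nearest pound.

£1,079

Monthly rate r = 24%/12 = 2% = 0.02.
Payoff takes n = ⌈−ln(1 − rB₀/P)/ln(1+r)⌉ = ⌈74.823⌉ = 75 payments; the last is £24.58.
Total paid = 74·£29.81 + £24.58 = £2,230.52.
Total interest = total paid − principal = £2,230.52 − £1,151.78 = £1,078.74.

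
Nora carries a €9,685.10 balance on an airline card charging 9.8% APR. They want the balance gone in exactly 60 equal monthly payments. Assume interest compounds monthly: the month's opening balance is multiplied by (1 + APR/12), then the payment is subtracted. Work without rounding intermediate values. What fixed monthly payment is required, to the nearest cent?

€204.83

Monthly rate r = 9.8%/12 = 0.816667% = 0.00816667.
Level-payment amortization: P = B₀·r / (1 − (1+r)^(−n)) = 9685.10·0.00816667 / (1 − 1.00817^(−60)).
Denominator 1 − (1+r)^(−60) = 0.386153262.
P = 79.095 / 0.386153262 ≈ 204.83.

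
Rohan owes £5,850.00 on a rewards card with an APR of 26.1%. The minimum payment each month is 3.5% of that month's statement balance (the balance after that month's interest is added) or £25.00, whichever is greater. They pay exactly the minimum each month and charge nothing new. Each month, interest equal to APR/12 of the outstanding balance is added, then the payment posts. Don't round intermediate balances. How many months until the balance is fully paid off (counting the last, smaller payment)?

195 months

Monthly rate r = 26.1%/12 = 2.175% = 0.02175.
While 3.5% of the post-interest balance exceeds £25.00, each month B ← (B·(1+r))·(1 − 0.035), i.e. B shrinks by the factor (1+r)·0.965 = 0.98599.
This holds for months 1–151. Entering month 152 the balance is £694.74; 3.5% of the post-interest balance is now below £25.00, so the flat £25.00 minimum applies from here.
From month 152 a fixed £25.00 at rate r clears £694.74 in 44 more payments. Total: 151 + 44 = 195 months.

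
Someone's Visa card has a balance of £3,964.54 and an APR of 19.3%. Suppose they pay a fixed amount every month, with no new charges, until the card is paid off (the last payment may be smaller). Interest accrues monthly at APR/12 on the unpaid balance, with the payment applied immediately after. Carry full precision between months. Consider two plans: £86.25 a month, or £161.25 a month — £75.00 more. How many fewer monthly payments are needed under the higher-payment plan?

53 fewer payments

Monthly rate r = 19.3%/12 = 1.60833% = 0.0160833.
At £86.25/mo: n = ⌈−ln(1 − rB₀/P)/ln(1+r)⌉ = 85 payments (last £22.09); total interest = total paid − £3,964.54 = £3,302.55.
At £161.25/mo: 32 payments (last £87.44); total interest £1,121.65.
Payments saved = 85 − 32 = 53.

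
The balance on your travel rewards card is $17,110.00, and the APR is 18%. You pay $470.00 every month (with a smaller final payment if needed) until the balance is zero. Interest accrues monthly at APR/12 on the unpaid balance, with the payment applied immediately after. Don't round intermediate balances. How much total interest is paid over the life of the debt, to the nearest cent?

$7,822.33

Monthly rate r = 18%/12 = 1.5% = 0.015.
Payoff takes n = ⌈−ln(1 − rB₀/P)/ln(1+r)⌉ = ⌈53.047⌉ = 54 payments; the last is $22.33.
Total paid = 53·$470.00 + $22.33 = $24,932.33.
Total interest = total paid − principal = $24,932.33 − $17,110.00 = $7,822.33.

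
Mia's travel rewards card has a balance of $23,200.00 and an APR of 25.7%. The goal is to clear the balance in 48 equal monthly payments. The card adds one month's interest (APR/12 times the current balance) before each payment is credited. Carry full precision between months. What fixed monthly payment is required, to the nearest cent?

Monthly rate r = 25.7%/12 = 2.14167% = 0.0214167.
Level-payment amortization: P = B₀·r / (1 − (1+r)^(−n)) = 23200.00·0.0214167 / (1 − 1.02142^(−48)).
Denominator 1 − (1+r)^(−48) = 0.638374641.
P = 496.867 / 0.638374641 ≈ 778.33.

$778.33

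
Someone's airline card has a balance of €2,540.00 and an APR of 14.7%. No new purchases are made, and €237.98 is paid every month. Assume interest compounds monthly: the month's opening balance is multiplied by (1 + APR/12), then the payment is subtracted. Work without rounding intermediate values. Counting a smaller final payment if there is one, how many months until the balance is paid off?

Monthly rate r = 14.7%/12 = 1.225% = 0.01225.
Recurrence: B ← B·(1+r) − €237.98.
Month 1: interest €31.11; balance after payment €2,333.13.
Month 2: interest €28.58; balance after payment €2,123.74.
Closed form: n = −ln(1 − rB₀/P)/ln(1+r) = −ln(0.86925)/ln(1.01225) ≈ 11.508, so the balance reaches zero during payment 12.

12 payments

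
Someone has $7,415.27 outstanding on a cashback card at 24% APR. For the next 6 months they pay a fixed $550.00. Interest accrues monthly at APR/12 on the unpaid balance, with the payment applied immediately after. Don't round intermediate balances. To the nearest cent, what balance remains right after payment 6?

Monthly rate r = 24%/12 = 2% = 0.02.
Each month: B ← B·(1+r) − $550.00.
Month 1: interest $148.31; balance after payment $7,013.58.
Month 2: interest $140.27; balance after payment $6,603.85.
Month 3: interest $132.08; balance after payment $6,185.92.
Month 4: interest $123.72; balance after payment $5,759.64.
Month 5: interest $115.19; balance after payment $5,324.84.
Month 6: interest $106.50; balance after payment $4,881.33.

$4,881.33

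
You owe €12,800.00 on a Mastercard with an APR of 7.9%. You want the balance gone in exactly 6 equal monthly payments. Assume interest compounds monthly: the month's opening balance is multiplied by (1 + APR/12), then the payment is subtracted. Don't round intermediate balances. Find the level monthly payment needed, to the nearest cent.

€2,182.76

Monthly rate r = 7.9%/12 = 0.658333% = 0.00658333.
Level-payment amortization: P = B₀·r / (1 − (1+r)^(−n)) = 12800.00·0.00658333 / (1 − 1.00658^(−6)).
Denominator 1 − (1+r)^(−6) = 0.0386055987.
P = 84.2667 / 0.0386055987 ≈ 2182.76.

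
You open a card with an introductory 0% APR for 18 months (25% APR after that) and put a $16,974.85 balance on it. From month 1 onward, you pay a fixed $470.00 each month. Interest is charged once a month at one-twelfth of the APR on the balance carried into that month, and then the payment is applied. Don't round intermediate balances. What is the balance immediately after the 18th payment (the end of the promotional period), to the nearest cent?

Promo months 1–18 at r₀ = 0%/12 = 0; months 19+ at r₁ = 25%/12 = 0.0208333.
After month 18 (no interest yet): B = $16,974.85 − 18·$470.00 = $8,514.85.

$8,514.85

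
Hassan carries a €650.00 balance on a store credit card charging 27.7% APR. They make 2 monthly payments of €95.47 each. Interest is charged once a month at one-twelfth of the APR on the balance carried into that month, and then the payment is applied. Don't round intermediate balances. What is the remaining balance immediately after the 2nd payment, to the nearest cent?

€487.21

Monthly rate r = 27.7%/12 = 2.30833% = 0.0230833.
Each month: B ← B·(1+r) − €95.47.
Month 1: interest €15.00; balance after payment €569.53.
Month 2: interest €13.15; balance after payment €487.21.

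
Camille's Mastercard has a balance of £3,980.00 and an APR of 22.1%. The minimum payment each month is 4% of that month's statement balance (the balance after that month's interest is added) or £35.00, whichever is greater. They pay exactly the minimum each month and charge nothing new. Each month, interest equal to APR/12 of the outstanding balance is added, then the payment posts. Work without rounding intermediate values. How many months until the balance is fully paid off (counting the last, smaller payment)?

Monthly rate r = 22.1%/12 = 1.84167% = 0.0184167.
While 4% of the post-interest balance exceeds £35.00, each month B ← (B·(1+r))·(1 − 0.04), i.e. B shrinks by the factor (1+r)·0.96 = 0.97768.
This holds for months 1–68. Entering month 69 the balance is £857.55; 4% of the post-interest balance is now below £35.00, so the flat £35.00 minimum applies from here.
From month 69 a fixed £35.00 at rate r clears £857.55 in 33 more payments. Total: 68 + 33 = 101 months.

101 months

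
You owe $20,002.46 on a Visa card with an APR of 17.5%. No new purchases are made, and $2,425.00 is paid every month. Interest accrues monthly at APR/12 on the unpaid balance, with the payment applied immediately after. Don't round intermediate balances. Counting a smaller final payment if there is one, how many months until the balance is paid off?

9 payments

Monthly rate r = 17.5%/12 = 1.45833% = 0.0145833.
Recurrence: B ← B·(1+r) − $2,425.00.
Month 1: interest $291.70; balance after payment $17,869.16.
Month 2: interest $260.59; balance after payment $15,704.75.
Closed form: n = −ln(1 − rB₀/P)/ln(1+r) = −ln(0.87971)/ln(1.01458) ≈ 8.852, so the balance reaches zero during payment 9.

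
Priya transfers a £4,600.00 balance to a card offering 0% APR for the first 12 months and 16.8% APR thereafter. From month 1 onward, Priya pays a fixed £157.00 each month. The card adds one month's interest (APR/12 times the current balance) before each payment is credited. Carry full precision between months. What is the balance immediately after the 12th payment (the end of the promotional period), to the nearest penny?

£2,716.00

Promo months 1–12 at r₀ = 0%/12 = 0; months 13+ at r₁ = 16.8%/12 = 0.014.
After month 12 (no interest yet): B = £4,600.00 − 12·£157.00 = £2,716.00.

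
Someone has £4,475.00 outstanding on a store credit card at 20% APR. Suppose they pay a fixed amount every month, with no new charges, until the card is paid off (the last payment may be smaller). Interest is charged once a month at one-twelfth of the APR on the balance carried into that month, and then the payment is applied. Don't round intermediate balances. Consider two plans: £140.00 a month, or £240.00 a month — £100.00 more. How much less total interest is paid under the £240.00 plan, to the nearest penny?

Monthly rate r = 20%/12 = 1.66667% = 0.0166667.
At £140.00/mo: n = ⌈−ln(1 − rB₀/P)/ln(1+r)⌉ = 47 payments (last £4.42); total interest = total paid − £4,475.00 = £1,969.42.
At £240.00/mo: 23 payments (last £124.30); total interest £929.30.
Interest saved = £1,969.42 − £929.30 = £1,040.12.

£1,040.12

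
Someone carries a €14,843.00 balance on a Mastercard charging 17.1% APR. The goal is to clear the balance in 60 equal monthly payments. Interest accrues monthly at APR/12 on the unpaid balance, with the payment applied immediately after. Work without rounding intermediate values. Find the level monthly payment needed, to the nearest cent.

Monthly rate r = 17.1%/12 = 1.425% = 0.01425.
Level-payment amortization: P = B₀·r / (1 − (1+r)^(−n)) = 14843.00·0.01425 / (1 − 1.01425^(−60)).
Denominator 1 − (1+r)^(−60) = 0.57214263.
P = 211.513 / 0.57214263 ≈ 369.69.

€369.69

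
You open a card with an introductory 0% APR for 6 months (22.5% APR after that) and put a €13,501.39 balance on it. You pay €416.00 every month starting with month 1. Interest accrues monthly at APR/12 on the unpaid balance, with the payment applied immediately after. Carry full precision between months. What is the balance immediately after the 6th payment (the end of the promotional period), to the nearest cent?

€11,005.39

Promo months 1–6 at r₀ = 0%/12 = 0; months 7+ at r₁ = 22.5%/12 = 0.01875.
After month 6 (no interest yet): B = €13,501.39 − 6·€416.00 = €11,005.39.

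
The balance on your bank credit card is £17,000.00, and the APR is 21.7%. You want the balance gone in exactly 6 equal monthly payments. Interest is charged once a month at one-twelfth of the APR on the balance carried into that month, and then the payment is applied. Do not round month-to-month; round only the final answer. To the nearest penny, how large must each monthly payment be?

Monthly rate r = 21.7%/12 = 1.80833% = 0.0180833.
Level-payment amortization: P = B₀·r / (1 − (1+r)^(−n)) = 17000.00·0.0180833 / (1 − 1.01808^(−6)).
Denominator 1 − (1+r)^(−6) = 0.101951001.
P = 307.417 / 0.101951001 ≈ 3015.34.

£3,015.34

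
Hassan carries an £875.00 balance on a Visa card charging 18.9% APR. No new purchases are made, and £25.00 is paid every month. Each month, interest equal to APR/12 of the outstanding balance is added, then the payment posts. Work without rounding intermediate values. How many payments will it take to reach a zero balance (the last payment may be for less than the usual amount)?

Monthly rate r = 18.9%/12 = 1.575% = 0.01575.
Recurrence: B ← B·(1+r) − £25.00.
Month 1: interest £13.78; balance after payment £863.78.
Month 2: interest £13.60; balance after payment £852.39.
Closed form: n = −ln(1 − rB₀/P)/ln(1+r) = −ln(0.44875)/ln(1.01575) ≈ 51.275, so the balance reaches zero during payment 52.

52 payments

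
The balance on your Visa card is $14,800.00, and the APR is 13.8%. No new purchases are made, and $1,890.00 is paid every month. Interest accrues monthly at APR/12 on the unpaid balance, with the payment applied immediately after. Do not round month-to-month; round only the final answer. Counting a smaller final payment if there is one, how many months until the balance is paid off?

Monthly rate r = 13.8%/12 = 1.15% = 0.0115.
Recurrence: B ← B·(1+r) − $1,890.00.
Month 1: interest $170.20; balance after payment $13,080.20.
Month 2: interest $150.42; balance after payment $11,340.62.
Closed form: n = −ln(1 − rB₀/P)/ln(1+r) = −ln(0.90995)/ln(1.0115) ≈ 8.253, so the balance reaches zero during payment 9.

9 months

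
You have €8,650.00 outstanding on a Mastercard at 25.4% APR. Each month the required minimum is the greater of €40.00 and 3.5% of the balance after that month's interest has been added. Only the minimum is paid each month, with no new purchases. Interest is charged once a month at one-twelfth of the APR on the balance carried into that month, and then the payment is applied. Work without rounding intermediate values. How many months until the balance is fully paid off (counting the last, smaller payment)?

183 months

Monthly rate r = 25.4%/12 = 2.11667% = 0.0211667.
While 3.5% of the post-interest balance exceeds €40.00, each month B ← (B·(1+r))·(1 − 0.035), i.e. B shrinks by the factor (1+r)·0.965 = 0.98543.
This holds for months 1–140. Entering month 141 the balance is €1,107.56; 3.5% of the post-interest balance is now below €40.00, so the flat €40.00 minimum applies from here.
From month 141 a fixed €40.00 at rate r clears €1,107.56 in 43 more payments. Total: 140 + 43 = 183 months.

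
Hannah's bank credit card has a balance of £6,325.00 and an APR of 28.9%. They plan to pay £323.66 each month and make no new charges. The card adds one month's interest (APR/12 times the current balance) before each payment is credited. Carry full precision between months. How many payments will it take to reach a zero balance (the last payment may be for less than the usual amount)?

27 months

Monthly rate r = 28.9%/12 = 2.40833% = 0.0240833.
Recurrence: B ← B·(1+r) − £323.66.
Month 1: interest £152.33; balance after payment £6,153.67.
Month 2: interest £148.20; balance after payment £5,978.21.
Closed form: n = −ln(1 − rB₀/P)/ln(1+r) = −ln(0.52936)/ln(1.02408) ≈ 26.729, so the balance reaches zero during payment 27.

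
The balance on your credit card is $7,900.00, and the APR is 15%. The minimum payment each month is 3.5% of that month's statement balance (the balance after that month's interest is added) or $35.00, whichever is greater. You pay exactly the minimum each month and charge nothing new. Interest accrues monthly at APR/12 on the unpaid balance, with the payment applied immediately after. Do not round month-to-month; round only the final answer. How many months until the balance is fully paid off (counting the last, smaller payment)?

Monthly rate r = 15%/12 = 1.25% = 0.0125.
While 3.5% of the post-interest balance exceeds $35.00, each month B ← (B·(1+r))·(1 − 0.035), i.e. B shrinks by the factor (1+r)·0.965 = 0.97706.
This holds for months 1–90. Entering month 91 the balance is $978.67; 3.5% of the post-interest balance is now below $35.00, so the flat $35.00 minimum applies from here.
From month 91 a fixed $35.00 at rate r clears $978.67 in 35 more payments. Total: 90 + 35 = 125 months.

125 months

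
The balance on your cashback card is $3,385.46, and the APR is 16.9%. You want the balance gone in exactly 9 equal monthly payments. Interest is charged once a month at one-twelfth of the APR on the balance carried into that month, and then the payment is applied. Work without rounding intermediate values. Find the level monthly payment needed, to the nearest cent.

Monthly rate r = 16.9%/12 = 1.40833% = 0.0140833.
Level-payment amortization: P = B₀·r / (1 − (1+r)^(−n)) = 3385.46·0.0140833 / (1 − 1.01408^(−9)).
Denominator 1 − (1+r)^(−9) = 0.118266798.
P = 47.6786 / 0.118266798 ≈ 403.14.

$403.14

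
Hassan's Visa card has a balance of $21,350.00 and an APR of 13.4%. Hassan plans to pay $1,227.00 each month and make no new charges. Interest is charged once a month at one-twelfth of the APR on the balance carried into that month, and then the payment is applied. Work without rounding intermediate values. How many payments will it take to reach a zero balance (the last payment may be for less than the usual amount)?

Monthly rate r = 13.4%/12 = 1.11667% = 0.0111667.
Recurrence: B ← B·(1+r) − $1,227.00.
Month 1: interest $238.41; balance after payment $20,361.41.
Month 2: interest $227.37; balance after payment $19,361.78.
Closed form: n = −ln(1 − rB₀/P)/ln(1+r) = −ln(0.8057)/ln(1.01117) ≈ 19.455, so the balance reaches zero during payment 20.

20 payments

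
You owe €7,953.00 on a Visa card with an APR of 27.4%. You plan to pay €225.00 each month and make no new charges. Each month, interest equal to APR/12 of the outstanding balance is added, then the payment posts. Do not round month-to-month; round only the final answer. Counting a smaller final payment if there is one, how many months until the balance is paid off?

Monthly rate r = 27.4%/12 = 2.28333% = 0.0228333.
Recurrence: B ← B·(1+r) − €225.00.
Month 1: interest €181.59; balance after payment €7,909.59.
Month 2: interest €180.60; balance after payment €7,865.20.
Closed form: n = −ln(1 − rB₀/P)/ln(1+r) = −ln(0.19292)/ln(1.02283) ≈ 72.885, so the balance reaches zero during payment 73.

73 months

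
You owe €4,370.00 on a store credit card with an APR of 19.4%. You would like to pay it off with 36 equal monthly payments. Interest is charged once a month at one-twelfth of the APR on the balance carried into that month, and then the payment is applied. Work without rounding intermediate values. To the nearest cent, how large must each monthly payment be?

Monthly rate r = 19.4%/12 = 1.61667% = 0.0161667.
Level-payment amortization: P = B₀·r / (1 − (1+r)^(−n)) = 4370.00·0.0161667 / (1 − 1.01617^(−36)).
Denominator 1 − (1+r)^(−36) = 0.438613463.
P = 70.6483 / 0.438613463 ≈ 161.07.

€161.07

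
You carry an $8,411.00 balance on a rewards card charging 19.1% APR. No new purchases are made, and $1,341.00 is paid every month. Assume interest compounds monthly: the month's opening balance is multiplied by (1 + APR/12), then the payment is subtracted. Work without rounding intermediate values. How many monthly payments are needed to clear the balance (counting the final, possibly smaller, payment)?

Monthly rate r = 19.1%/12 = 1.59167% = 0.0159167.
Recurrence: B ← B·(1+r) − $1,341.00.
Month 1: interest $133.88; balance after payment $7,203.88.
Month 2: interest $114.66; balance after payment $5,977.54.
Closed form: n = −ln(1 − rB₀/P)/ln(1+r) = −ln(0.90017)/ln(1.01592) ≈ 6.660, so the balance reaches zero during payment 7.

7 months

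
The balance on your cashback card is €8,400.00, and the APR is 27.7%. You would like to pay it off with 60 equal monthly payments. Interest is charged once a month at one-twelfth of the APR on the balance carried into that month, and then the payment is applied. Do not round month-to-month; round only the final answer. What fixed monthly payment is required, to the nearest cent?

Monthly rate r = 27.7%/12 = 2.30833% = 0.0230833.
Level-payment amortization: P = B₀·r / (1 − (1+r)^(−n)) = 8400.00·0.0230833 / (1 − 1.02308^(−60)).
Denominator 1 − (1+r)^(−60) = 0.745704068.
P = 193.9 / 0.745704068 ≈ 260.02.

€260.02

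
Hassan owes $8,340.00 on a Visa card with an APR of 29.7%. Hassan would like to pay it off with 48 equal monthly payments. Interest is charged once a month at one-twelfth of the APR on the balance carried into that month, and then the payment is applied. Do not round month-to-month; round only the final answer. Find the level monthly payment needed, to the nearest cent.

$298.84

Monthly rate r = 29.7%/12 = 2.475% = 0.02475.
Level-payment amortization: P = B₀·r / (1 − (1+r)^(−n)) = 8340.00·0.02475 / (1 − 1.02475^(−48)).
Denominator 1 − (1+r)^(−48) = 0.690728782.
P = 206.415 / 0.690728782 ≈ 298.84.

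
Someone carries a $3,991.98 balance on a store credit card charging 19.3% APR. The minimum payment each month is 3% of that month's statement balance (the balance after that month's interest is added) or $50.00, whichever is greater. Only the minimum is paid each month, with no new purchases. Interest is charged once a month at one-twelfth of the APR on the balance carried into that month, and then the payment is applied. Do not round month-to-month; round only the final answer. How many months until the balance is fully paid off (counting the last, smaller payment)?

109 months

Monthly rate r = 19.3%/12 = 1.60833% = 0.0160833.
While 3% of the post-interest balance exceeds $50.00, each month B ← (B·(1+r))·(1 − 0.03), i.e. B shrinks by the factor (1+r)·0.97 = 0.9856.
This holds for months 1–62. Entering month 63 the balance is $1,624.25; 3% of the post-interest balance is now below $50.00, so the flat $50.00 minimum applies from here.
From month 63 a fixed $50.00 at rate r clears $1,624.25 in 47 more payments. Total: 62 + 47 = 109 months.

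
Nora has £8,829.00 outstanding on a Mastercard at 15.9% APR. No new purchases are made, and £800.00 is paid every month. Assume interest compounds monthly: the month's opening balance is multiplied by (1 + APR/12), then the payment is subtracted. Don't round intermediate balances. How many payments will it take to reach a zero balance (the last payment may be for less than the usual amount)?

13 months

Monthly rate r = 15.9%/12 = 1.325% = 0.01325.
Recurrence: B ← B·(1+r) − £800.00.
Month 1: interest £116.98; balance after payment £8,145.98.
Month 2: interest £107.93; balance after payment £7,453.92.
Closed form: n = −ln(1 − rB₀/P)/ln(1+r) = −ln(0.85377)/ln(1.01325) ≈ 12.010, so the balance reaches zero during payment 13.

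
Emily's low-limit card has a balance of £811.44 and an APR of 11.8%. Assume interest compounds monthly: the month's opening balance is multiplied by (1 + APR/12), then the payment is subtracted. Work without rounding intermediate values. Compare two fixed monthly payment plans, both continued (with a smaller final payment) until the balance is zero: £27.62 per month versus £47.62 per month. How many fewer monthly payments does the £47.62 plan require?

16 fewer payments

Monthly rate r = 11.8%/12 = 0.983333% = 0.00983333.
At £27.62/mo: n = ⌈−ln(1 − rB₀/P)/ln(1+r)⌉ = 35 payments (last £23.24); total interest = total paid − £811.44 = £150.88.
At £47.62/mo: 19 payments (last £35.36); total interest £81.08.
Payments saved = 35 − 19 = 16.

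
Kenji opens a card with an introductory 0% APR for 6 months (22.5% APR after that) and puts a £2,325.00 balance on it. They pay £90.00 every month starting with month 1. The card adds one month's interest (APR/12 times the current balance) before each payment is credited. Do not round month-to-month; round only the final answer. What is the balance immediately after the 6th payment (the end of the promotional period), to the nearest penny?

£1,785.00

Promo months 1–6 at r₀ = 0%/12 = 0; months 7+ at r₁ = 22.5%/12 = 0.01875.
After month 6 (no interest yet): B = £2,325.00 − 6·£90.00 = £1,785.00.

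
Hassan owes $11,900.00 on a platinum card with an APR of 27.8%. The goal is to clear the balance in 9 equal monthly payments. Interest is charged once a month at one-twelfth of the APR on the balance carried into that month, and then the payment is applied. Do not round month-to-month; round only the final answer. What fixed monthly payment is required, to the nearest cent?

Monthly rate r = 27.8%/12 = 2.31667% = 0.0231667.
Level-payment amortization: P = B₀·r / (1 − (1+r)^(−n)) = 11900.00·0.0231667 / (1 − 1.02317^(−9)).
Denominator 1 − (1+r)^(−9) = 0.18626583.
P = 275.683 / 0.18626583 ≈ 1480.05.

$1,480.05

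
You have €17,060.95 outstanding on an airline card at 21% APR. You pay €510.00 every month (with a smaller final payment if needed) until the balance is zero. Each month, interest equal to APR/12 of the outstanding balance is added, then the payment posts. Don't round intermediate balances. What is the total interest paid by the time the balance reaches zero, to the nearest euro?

€8,824

Monthly rate r = 21%/12 = 1.75% = 0.0175.
Payoff takes n = ⌈−ln(1 − rB₀/P)/ln(1+r)⌉ = ⌈50.753⌉ = 51 payments; the last is €385.01.
Total paid = 50·€510.00 + €385.01 = €25,885.01.
Total interest = total paid − principal = €25,885.01 − €17,060.95 = €8,824.06.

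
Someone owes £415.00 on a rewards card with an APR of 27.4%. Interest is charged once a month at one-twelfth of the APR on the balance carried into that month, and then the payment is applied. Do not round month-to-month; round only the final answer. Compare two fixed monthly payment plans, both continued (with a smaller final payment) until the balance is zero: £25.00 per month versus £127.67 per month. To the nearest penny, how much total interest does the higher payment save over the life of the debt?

Monthly rate r = 27.4%/12 = 2.28333% = 0.0228333.
At £25.00/mo: n = ⌈−ln(1 − rB₀/P)/ln(1+r)⌉ = 22 payments (last £2.65); total interest = total paid − £415.00 = £112.65.
At £127.67/mo: 4 payments (last £53.45); total interest £21.46.
Interest saved = £112.65 − £21.46 = £91.19.

£91.19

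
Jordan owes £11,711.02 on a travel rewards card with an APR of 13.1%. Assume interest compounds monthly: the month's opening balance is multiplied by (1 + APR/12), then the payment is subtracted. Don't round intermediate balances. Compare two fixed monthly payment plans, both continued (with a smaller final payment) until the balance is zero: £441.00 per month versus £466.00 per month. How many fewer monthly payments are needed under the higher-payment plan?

Monthly rate r = 13.1%/12 = 1.09167% = 0.0109167.
At £441.00/mo: n = ⌈−ln(1 − rB₀/P)/ln(1+r)⌉ = 32 payments (last £234.74); total interest = total paid − £11,711.02 = £2,194.72.
At £466.00/mo: 30 payments (last £250.18); total interest £2,053.16.
Payments saved = 32 − 30 = 2.

2 fewer payments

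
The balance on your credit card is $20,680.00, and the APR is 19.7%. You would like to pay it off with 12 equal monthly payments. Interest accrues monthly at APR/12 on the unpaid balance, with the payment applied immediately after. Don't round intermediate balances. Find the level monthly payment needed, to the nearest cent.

$1,912.71

Monthly rate r = 19.7%/12 = 1.64167% = 0.0164167.
Level-payment amortization: P = B₀·r / (1 − (1+r)^(−n)) = 20680.00·0.0164167 / (1 − 1.01642^(−12)).
Denominator 1 − (1+r)^(−12) = 0.177494773.
P = 339.497 / 0.177494773 ≈ 1912.71.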